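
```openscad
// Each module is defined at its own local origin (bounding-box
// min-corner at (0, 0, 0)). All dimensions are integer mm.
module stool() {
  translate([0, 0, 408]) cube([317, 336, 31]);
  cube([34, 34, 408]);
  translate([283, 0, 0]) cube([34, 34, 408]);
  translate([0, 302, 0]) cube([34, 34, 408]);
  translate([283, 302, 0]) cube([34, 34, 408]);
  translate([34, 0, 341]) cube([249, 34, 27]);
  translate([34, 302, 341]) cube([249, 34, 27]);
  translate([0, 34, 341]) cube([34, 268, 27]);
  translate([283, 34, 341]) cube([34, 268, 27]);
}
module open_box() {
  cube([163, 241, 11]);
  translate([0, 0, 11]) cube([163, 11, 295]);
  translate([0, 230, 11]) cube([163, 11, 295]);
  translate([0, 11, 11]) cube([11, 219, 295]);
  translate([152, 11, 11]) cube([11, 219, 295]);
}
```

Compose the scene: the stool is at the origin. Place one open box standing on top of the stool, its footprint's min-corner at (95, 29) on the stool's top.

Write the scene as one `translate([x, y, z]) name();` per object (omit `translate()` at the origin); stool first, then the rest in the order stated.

stool();
translate([95, 29, 439]) open_box();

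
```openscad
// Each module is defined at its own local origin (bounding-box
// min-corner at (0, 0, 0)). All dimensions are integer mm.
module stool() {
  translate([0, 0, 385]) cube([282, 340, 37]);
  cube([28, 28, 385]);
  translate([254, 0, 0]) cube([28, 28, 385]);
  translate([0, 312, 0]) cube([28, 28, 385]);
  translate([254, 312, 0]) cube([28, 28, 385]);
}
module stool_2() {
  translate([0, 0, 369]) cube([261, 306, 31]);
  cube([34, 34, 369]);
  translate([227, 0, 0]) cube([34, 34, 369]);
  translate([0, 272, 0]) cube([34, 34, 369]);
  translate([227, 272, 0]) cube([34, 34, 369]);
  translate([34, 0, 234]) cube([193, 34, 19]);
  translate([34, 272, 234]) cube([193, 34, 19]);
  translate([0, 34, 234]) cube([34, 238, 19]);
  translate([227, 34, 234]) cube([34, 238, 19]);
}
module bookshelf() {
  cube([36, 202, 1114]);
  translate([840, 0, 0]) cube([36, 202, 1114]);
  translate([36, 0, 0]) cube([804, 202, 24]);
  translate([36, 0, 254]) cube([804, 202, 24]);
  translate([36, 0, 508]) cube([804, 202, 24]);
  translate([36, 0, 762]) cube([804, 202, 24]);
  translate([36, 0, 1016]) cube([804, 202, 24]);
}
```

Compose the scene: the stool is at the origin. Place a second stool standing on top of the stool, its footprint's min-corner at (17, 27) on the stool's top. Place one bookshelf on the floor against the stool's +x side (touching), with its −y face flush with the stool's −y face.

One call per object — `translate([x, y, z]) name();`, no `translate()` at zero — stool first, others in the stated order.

stool();
translate([17, 27, 422]) stool_2();
translate([282, 0, 0]) bookshelf();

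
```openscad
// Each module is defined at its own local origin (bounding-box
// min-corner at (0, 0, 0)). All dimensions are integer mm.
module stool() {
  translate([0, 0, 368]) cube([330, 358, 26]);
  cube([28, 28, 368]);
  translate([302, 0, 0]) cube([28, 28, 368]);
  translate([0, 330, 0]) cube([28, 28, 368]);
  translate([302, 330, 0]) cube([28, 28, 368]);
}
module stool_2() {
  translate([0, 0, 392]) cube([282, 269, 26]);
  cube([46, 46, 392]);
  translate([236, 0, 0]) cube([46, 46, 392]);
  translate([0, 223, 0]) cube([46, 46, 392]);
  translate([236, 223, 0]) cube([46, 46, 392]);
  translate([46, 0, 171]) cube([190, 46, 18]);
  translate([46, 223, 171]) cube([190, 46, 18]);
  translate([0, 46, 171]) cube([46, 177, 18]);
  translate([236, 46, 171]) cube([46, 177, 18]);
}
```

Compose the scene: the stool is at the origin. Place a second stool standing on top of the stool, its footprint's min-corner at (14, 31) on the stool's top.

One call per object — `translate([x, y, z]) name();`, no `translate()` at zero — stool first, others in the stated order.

stool();
translate([14, 31, 394]) stool_2();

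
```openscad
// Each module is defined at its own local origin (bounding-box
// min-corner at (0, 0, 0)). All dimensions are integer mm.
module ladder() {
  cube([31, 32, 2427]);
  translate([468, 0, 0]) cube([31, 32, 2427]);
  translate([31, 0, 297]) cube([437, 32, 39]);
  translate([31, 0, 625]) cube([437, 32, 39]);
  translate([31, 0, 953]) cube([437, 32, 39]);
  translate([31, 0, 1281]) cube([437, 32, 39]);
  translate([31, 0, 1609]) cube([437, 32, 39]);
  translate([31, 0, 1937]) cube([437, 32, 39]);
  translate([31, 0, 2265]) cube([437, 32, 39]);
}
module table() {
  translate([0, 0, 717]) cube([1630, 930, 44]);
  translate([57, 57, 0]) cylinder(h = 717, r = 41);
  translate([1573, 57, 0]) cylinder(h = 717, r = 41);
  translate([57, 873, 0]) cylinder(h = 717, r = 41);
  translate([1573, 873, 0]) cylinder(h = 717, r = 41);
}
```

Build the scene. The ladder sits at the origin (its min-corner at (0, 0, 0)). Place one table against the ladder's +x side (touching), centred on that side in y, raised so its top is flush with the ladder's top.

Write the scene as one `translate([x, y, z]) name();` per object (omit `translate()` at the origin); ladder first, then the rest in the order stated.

ladder();
translate([499, -449, 1666]) table();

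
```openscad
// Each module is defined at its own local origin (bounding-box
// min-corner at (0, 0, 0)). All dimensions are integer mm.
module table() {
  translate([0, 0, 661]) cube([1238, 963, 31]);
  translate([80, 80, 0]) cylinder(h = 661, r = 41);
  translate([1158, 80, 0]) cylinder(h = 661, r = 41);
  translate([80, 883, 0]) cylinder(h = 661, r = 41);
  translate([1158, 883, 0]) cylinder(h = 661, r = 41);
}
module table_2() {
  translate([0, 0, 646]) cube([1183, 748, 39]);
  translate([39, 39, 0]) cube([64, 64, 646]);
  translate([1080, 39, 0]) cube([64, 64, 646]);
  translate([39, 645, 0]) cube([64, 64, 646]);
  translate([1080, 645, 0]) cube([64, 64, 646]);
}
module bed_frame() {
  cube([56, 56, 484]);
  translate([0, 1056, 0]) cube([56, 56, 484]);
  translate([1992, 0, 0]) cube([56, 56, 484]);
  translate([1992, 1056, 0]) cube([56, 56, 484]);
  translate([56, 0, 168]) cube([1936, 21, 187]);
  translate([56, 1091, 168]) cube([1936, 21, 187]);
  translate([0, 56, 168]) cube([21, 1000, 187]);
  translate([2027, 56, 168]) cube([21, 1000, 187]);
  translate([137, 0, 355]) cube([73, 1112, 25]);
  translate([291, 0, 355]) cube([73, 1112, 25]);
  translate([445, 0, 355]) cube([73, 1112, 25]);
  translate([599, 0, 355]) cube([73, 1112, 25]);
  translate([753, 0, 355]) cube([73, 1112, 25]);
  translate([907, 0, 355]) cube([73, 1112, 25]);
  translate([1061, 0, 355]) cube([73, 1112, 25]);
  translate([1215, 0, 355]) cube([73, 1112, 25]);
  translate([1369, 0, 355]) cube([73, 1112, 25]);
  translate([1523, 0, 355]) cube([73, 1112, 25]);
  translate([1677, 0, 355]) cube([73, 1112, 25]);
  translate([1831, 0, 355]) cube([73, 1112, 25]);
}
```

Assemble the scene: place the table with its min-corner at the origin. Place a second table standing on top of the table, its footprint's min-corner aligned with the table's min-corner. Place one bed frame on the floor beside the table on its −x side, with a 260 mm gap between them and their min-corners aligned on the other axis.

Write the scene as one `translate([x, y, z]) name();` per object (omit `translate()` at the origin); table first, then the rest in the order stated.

table();
translate([0, 0, 692]) table_2();
translate([-2308, 0, 0]) bed_frame();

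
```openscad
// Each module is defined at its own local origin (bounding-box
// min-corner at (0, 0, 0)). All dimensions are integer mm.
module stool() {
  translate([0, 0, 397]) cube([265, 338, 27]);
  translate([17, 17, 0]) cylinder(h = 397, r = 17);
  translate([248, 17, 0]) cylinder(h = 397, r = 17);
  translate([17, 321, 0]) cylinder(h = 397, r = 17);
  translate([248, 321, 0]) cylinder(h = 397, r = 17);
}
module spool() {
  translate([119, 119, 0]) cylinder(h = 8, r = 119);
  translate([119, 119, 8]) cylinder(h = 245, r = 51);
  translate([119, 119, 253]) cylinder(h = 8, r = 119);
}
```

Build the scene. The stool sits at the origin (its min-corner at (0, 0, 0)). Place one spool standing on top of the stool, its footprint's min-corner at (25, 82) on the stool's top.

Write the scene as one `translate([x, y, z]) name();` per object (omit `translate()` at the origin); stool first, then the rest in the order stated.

stool();
translate([25, 82, 424]) spool();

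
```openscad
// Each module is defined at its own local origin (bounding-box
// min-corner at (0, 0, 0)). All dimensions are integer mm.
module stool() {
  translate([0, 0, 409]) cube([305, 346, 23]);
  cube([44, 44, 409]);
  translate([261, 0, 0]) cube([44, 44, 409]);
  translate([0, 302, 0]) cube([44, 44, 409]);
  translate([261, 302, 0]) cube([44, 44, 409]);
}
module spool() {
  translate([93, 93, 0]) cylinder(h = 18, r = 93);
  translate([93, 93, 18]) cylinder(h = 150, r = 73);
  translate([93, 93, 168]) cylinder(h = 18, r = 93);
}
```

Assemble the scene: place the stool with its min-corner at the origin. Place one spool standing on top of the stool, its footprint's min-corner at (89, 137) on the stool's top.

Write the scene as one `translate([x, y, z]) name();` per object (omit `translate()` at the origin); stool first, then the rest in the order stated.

stool();
translate([89, 137, 432]) spool();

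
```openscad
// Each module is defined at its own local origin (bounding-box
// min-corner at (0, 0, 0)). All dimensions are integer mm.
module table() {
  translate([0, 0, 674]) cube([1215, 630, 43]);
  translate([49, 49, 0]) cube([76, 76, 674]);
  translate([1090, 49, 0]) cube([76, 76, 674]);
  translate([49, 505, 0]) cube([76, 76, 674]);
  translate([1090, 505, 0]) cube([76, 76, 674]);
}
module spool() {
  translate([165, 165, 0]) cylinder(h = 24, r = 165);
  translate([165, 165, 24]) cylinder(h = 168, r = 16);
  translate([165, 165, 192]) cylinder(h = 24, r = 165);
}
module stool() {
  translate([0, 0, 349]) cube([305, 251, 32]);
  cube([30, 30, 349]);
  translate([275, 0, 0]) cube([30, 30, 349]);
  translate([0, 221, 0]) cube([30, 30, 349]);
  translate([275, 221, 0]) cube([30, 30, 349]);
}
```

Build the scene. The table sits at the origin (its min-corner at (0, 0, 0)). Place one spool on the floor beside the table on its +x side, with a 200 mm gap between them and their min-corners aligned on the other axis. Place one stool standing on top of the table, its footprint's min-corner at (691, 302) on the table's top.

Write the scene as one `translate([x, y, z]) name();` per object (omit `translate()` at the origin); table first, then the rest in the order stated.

table();
translate([1415, 0, 0]) spool();
translate([691, 302, 717]) stool();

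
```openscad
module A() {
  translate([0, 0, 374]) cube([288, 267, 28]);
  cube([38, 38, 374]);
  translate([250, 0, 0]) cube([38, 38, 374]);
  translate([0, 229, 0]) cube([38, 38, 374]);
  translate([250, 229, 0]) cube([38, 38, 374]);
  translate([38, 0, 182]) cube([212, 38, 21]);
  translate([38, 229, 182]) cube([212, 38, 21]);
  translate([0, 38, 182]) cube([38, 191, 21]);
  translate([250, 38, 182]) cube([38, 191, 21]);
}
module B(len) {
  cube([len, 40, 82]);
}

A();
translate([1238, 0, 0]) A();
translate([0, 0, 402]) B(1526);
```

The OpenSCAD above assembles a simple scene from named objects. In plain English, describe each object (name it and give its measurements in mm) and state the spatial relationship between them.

A is a four-legged stool. The seat is a 288×267×28 mm slab whose top surface is at z = 402 mm; four square legs, each 38×38 mm in cross-section, run from the floor (z = 0) to the underside of the seat, each flush with a corner of the seat. Four stretchers, 38 mm wide and 21 mm tall, connect adjacent legs with their undersides at z = 182 mm, each running between the inner faces of the legs it joins and aligned with the legs' outer faces on the other axis.

B is a rectangular beam 1526 mm long (x), 40 mm deep (y), 82 mm thick (z).

The beam spans the tops of two stools placed 950 mm apart, resting at z = 402 mm.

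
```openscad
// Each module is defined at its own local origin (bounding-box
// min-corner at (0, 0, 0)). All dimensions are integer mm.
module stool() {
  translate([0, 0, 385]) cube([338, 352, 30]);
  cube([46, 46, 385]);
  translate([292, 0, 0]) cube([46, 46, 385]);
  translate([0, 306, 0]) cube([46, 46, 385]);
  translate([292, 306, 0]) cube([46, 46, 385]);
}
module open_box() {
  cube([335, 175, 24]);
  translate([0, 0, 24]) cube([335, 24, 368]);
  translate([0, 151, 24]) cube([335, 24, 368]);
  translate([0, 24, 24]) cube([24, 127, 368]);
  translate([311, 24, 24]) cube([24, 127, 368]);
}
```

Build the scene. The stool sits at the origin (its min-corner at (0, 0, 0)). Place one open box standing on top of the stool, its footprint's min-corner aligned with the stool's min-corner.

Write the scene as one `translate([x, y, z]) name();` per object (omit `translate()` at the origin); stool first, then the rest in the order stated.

stool();
translate([0, 0, 415]) open_box();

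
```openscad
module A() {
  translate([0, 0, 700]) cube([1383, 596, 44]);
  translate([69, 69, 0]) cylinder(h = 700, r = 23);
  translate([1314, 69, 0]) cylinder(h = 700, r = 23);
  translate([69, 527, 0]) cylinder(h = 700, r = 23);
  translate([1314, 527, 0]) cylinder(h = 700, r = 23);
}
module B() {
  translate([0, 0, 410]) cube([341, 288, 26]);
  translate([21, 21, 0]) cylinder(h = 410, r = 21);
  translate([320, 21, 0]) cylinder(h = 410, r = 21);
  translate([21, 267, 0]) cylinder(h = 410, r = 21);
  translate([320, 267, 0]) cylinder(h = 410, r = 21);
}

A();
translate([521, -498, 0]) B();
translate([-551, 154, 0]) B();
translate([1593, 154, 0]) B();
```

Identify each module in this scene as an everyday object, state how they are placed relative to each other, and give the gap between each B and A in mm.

A is a table. B is a stool. Three stools sit around the table at the −y, −x, +x sides. The gap between each stool and the table is 210 mm.

Each stool's nearest face is 210 mm from the table's bounding box.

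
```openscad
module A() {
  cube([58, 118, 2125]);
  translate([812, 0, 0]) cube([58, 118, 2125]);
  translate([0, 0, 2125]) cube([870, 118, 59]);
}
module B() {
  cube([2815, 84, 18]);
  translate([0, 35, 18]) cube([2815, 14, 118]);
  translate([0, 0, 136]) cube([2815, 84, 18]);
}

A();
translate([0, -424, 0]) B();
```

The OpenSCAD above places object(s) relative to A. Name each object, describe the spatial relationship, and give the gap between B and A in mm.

A is a door frame. B is an I-beam. The I-beam is on the floor beside the door frame on its −y side. The gap between the I-beam and the door frame is 340 mm.

The I-beam's nearest face is 340 mm from the door frame's −y face.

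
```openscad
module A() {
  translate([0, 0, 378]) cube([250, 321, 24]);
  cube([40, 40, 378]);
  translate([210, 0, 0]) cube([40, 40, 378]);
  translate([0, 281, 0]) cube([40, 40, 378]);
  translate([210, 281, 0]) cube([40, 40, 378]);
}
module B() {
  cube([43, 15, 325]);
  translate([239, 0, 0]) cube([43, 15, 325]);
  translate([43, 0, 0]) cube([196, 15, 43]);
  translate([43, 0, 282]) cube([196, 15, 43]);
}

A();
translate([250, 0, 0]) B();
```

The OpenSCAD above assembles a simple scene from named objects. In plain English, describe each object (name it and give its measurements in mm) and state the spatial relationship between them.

A is a simple wooden stool: a rectangular seat 250 mm (x) by 321 mm (y), 24 mm thick, top face at z = 402 mm, on four square legs, each 40×40 mm in cross-section. The legs rest on z = 0, each flush with a corner of the seat.

B is a picture frame with a 196×239 mm rectangular opening (x by z) and a uniform 43 mm border on every side. Frame depth is 15 mm along y. It is built from two vertical stiles running the full outside height and two horizontal rails spanning the gap between the stiles.

The picture frame is against the stool's +x side, with their −y faces flush.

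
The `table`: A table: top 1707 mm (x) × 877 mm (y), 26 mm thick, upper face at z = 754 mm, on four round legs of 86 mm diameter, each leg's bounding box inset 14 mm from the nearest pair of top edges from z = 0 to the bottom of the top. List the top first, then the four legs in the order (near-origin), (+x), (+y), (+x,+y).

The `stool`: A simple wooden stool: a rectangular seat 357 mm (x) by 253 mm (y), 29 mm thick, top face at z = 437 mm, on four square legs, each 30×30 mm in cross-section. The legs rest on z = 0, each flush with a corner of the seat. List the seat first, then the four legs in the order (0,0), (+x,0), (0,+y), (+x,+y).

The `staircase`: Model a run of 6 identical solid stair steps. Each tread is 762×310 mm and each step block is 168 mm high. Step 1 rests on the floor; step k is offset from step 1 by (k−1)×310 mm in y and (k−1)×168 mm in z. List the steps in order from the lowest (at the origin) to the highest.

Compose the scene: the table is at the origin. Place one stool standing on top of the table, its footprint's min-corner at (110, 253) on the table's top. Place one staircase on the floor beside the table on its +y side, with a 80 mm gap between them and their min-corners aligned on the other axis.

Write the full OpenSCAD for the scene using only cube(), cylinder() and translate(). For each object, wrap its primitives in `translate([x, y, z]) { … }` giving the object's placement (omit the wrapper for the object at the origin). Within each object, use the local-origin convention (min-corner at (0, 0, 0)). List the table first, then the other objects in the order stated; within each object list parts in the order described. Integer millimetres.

translate([0, 0, 728]) cube([1707, 877, 26]);
translate([57, 57, 0]) cylinder(h = 728, r = 43);
translate([1650, 57, 0]) cylinder(h = 728, r = 43);
translate([57, 820, 0]) cylinder(h = 728, r = 43);
translate([1650, 820, 0]) cylinder(h = 728, r = 43);
translate([110, 253, 754]) {
  translate([0, 0, 408]) cube([357, 253, 29]);
  cube([30, 30, 408]);
  translate([327, 0, 0]) cube([30, 30, 408]);
  translate([0, 223, 0]) cube([30, 30, 408]);
  translate([327, 223, 0]) cube([30, 30, 408]);
}
translate([0, 957, 0]) {
  cube([762, 310, 168]);
  translate([0, 310, 168]) cube([762, 310, 168]);
  translate([0, 620, 336]) cube([762, 310, 168]);
  translate([0, 930, 504]) cube([762, 310, 168]);
  translate([0, 1240, 672]) cube([762, 310, 168]);
  translate([0, 1550, 840]) cube([762, 310, 168]);
}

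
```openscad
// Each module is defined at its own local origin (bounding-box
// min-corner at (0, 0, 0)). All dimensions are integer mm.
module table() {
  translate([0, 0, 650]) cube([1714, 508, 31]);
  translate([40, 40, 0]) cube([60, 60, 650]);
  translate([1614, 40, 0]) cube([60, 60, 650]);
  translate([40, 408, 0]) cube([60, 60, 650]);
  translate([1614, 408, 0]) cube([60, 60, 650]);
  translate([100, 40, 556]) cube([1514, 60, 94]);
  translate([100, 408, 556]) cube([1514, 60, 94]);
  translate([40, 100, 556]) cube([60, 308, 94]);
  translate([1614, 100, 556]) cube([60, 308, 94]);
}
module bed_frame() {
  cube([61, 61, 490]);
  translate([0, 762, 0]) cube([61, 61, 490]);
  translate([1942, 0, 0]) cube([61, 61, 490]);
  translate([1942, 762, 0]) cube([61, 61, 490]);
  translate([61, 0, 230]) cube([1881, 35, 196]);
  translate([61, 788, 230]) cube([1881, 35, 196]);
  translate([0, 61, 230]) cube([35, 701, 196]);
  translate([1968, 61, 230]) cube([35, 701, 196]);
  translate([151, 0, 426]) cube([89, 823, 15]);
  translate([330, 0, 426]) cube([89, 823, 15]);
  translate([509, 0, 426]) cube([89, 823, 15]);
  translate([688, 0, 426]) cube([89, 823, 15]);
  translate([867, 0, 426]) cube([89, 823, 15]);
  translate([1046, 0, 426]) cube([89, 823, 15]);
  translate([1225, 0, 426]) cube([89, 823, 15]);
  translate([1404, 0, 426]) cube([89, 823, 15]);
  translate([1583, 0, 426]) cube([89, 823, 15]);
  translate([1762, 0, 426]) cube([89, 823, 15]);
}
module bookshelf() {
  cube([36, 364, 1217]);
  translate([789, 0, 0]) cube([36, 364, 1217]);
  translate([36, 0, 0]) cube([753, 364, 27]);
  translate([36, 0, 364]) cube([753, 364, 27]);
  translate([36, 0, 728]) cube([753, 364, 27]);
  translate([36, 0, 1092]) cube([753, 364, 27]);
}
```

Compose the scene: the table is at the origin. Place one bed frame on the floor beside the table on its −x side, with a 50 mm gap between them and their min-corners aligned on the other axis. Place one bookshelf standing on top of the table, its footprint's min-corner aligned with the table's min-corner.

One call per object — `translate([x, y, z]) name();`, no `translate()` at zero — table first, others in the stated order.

table();
translate([-2053, 0, 0]) bed_frame();
translate([0, 0, 681]) bookshelf();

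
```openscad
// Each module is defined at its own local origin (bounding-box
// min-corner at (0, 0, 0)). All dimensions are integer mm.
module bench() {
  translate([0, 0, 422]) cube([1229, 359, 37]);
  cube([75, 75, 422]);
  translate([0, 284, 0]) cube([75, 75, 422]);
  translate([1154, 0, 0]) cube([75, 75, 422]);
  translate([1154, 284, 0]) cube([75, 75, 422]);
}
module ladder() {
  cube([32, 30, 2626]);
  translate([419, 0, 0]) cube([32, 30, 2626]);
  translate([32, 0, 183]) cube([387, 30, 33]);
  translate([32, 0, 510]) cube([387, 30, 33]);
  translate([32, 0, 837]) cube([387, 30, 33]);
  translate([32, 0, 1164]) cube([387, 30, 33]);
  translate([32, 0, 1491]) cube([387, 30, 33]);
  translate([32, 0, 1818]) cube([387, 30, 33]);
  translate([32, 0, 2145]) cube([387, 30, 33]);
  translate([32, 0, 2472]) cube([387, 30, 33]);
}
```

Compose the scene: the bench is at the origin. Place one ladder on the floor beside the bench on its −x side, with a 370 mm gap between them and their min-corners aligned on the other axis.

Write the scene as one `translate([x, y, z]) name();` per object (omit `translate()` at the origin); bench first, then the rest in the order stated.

bench();
translate([-821, 0, 0]) ladder();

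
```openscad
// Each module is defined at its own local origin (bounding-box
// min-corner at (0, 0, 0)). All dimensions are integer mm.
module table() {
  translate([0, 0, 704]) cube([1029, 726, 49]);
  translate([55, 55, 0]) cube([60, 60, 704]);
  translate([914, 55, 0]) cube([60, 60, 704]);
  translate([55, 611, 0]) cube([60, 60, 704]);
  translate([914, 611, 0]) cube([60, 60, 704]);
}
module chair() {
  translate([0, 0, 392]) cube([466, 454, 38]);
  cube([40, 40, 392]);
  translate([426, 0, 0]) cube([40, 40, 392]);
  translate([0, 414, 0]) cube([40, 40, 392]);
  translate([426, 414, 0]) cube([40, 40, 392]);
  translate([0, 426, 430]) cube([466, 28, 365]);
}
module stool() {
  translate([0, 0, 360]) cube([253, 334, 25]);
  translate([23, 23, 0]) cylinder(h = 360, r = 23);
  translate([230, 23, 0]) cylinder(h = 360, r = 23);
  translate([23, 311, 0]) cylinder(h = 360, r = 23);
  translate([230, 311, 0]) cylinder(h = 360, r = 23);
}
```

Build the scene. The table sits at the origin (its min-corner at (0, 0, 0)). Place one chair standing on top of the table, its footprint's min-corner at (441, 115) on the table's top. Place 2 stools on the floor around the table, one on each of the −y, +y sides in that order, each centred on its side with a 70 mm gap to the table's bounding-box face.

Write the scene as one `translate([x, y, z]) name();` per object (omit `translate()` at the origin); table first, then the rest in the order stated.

table();
translate([441, 115, 753]) chair();
translate([388, -404, 0]) stool();
translate([388, 796, 0]) stool();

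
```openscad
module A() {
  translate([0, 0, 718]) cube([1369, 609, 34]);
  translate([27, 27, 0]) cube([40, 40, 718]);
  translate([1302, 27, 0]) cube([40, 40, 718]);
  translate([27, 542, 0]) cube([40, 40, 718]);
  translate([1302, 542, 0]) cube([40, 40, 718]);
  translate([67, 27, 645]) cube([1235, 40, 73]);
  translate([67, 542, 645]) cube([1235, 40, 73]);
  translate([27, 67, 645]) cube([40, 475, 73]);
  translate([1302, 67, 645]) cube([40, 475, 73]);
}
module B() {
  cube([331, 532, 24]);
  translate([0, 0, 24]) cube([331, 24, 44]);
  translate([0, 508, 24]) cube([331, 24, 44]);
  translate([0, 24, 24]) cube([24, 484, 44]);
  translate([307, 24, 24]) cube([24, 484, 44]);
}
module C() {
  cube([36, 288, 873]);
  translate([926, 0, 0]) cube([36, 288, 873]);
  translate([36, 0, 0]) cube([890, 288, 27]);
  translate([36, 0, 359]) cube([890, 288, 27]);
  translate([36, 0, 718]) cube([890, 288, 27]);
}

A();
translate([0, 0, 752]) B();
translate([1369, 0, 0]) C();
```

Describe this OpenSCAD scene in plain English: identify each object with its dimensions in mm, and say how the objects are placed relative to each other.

A is a rectangular dining table. The top is 1369×609×34 mm with its upper surface at z = 752 mm. It stands on four 40×40 mm square legs, each inset 27 mm from the nearest pair of top edges, running from the floor to the underside of the top. Four apron rails, 40 mm thick and 73 mm tall, run between adjacent legs with their top edges flush with the underside of the top and their outer faces flush with the legs' outer faces.

B is an open storage box with external size 331×532×68 mm and wall thickness 24 mm (the base is also 24 mm thick). The base covers the whole footprint; the four walls stand on the base, with the y-facing walls full-width and the x-facing walls fitting between their inner faces.

C is a bookshelf 962 mm wide overall, 288 mm deep and 873 mm tall. The two sides are 36 mm thick vertical panels. 3 horizontal shelves of 27 mm thickness span between the inner faces of the sides; the lowest shelf sits on the floor and shelves are stacked with a clear vertical gap of 332 mm between each pair.

The open box is on top of the table. The bookshelf is against the table's +x side, with their −y faces flush.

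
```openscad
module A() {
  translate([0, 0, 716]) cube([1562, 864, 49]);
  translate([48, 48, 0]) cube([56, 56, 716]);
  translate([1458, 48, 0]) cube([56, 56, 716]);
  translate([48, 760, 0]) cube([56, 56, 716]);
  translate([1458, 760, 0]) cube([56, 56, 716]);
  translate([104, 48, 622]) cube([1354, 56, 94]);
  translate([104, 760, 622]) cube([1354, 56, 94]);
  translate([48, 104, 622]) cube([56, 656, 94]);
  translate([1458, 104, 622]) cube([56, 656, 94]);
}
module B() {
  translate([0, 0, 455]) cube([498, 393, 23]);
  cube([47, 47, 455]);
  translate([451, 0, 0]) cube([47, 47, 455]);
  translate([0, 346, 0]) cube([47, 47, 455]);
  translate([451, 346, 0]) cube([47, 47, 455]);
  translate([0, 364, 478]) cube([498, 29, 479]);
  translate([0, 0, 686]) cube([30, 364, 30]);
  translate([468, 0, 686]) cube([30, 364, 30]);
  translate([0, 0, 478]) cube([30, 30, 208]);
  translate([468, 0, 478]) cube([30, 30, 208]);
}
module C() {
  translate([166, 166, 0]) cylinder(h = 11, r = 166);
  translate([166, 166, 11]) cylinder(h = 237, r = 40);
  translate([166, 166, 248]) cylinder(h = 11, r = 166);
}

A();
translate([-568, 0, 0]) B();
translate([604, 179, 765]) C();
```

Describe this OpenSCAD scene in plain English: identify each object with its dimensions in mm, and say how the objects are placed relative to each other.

A is a table: top 1562 mm (x) × 864 mm (y), 49 mm thick, upper face at z = 765 mm, on four 56×56 mm square legs, each inset 48 mm from the nearest pair of top edges, running from z = 0 to the bottom of the top. Four apron rails, 56 mm thick and 94 mm tall, run between adjacent legs with their top edges flush with the underside of the top and their outer faces flush with the legs' outer faces.

B is a chair: 498×393 mm seat, 23 mm thick, top at z = 478 mm, on four 47 mm square corner legs flush with the seat edges. A 29 mm thick backrest slab spans the full seat width, extending 479 mm above the seat top, its back face flush with the seat's +y edge. Two armrests of 30×30 mm section run along each side from the seat's front edge to the front of the backrest, top faces 238 mm above the seat top and outer faces flush with the seat's x-edges; a 30×30 mm post under the front of each armrest stands on the seat at the front corner.

C is a spool: two coaxial disc flanges of radius 166 mm and thickness 11 mm, joined by a core cylinder of radius 40 mm and height 237 mm. The lower flange rests on z = 0 and the three cylinders share a vertical axis.

The chair is on the floor beside the table on its −x side. The spool is on top of the table.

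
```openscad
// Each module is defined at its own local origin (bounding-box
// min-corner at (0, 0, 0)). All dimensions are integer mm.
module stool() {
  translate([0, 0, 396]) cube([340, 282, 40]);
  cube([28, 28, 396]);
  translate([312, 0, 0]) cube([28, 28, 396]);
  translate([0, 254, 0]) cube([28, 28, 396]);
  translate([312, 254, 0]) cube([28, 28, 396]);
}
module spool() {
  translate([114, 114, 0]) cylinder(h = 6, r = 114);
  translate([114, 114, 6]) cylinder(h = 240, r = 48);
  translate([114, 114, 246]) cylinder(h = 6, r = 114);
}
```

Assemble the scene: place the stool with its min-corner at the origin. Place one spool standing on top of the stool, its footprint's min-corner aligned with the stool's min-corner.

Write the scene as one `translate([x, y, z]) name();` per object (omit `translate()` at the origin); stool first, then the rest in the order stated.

stool();
translate([0, 0, 436]) spool();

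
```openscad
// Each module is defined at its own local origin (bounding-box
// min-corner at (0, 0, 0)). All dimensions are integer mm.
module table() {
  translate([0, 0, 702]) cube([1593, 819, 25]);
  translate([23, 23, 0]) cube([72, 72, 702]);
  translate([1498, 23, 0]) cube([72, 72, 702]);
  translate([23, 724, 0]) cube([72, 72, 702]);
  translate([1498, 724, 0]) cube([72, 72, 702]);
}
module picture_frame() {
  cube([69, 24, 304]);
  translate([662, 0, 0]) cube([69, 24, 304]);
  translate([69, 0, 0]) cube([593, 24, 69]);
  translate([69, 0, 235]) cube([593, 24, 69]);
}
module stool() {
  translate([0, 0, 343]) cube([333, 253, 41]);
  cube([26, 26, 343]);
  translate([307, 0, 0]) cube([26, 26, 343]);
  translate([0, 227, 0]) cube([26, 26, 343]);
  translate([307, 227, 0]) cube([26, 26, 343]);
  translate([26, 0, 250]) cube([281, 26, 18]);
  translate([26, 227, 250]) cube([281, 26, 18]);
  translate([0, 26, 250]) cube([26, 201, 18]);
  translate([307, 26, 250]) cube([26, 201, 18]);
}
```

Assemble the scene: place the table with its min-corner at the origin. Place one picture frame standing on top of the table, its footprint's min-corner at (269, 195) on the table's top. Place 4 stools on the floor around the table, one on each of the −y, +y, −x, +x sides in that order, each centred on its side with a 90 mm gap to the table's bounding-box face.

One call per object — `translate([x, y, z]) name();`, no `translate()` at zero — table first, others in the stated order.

table();
translate([269, 195, 727]) picture_frame();
translate([630, -343, 0]) stool();
translate([630, 909, 0]) stool();
translate([-423, 283, 0]) stool();
translate([1683, 283, 0]) stool();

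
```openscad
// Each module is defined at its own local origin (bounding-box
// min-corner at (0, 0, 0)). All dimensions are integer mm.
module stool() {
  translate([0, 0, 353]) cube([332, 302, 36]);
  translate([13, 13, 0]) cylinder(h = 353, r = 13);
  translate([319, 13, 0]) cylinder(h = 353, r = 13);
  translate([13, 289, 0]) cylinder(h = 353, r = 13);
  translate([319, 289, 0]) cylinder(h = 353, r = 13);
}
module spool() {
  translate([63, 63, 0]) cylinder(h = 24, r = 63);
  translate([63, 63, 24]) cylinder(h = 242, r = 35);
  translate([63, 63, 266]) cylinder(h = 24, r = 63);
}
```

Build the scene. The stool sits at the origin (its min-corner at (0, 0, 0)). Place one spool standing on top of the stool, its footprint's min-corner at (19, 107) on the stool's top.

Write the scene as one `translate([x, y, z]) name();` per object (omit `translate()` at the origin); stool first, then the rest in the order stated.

stool();
translate([19, 107, 389]) spool();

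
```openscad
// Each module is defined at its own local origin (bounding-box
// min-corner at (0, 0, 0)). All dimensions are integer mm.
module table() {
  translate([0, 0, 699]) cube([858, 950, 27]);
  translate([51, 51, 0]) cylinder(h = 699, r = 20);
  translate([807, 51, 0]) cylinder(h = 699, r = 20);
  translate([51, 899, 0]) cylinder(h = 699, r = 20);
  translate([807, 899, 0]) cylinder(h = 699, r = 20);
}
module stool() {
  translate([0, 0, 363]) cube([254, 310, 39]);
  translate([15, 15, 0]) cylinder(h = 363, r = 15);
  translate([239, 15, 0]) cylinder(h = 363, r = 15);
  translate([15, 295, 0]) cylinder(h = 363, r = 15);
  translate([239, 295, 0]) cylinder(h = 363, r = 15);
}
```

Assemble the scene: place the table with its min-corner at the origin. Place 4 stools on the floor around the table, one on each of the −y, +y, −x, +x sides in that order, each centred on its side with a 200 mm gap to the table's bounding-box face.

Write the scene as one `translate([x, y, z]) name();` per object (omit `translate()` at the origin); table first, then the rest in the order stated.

table();
translate([302, -510, 0]) stool();
translate([302, 1150, 0]) stool();
translate([-454, 320, 0]) stool();
translate([1058, 320, 0]) stool();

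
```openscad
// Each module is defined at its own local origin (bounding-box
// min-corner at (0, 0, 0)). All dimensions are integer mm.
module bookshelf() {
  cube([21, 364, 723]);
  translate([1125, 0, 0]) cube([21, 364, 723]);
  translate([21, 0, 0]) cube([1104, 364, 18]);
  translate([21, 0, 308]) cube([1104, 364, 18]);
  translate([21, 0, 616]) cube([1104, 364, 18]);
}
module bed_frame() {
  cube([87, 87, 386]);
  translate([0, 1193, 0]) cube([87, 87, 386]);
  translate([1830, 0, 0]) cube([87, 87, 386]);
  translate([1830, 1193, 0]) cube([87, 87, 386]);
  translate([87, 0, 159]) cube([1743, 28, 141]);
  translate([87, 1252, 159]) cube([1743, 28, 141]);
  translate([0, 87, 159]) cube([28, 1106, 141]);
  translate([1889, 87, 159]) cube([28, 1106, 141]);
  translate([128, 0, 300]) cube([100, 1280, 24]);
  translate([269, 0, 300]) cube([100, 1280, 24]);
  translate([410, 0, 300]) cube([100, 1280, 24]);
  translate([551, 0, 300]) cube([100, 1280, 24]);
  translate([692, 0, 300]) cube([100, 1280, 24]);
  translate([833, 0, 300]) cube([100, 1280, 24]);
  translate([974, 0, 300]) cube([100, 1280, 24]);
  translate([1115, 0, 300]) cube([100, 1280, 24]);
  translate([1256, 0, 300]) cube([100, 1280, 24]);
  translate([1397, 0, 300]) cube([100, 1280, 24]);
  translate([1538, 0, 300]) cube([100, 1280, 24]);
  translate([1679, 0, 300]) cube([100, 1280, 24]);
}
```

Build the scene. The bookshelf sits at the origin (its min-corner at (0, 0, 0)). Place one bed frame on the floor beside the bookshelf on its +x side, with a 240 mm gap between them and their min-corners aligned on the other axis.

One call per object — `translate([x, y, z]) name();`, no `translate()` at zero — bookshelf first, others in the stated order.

bookshelf();
translate([1386, 0, 0]) bed_frame();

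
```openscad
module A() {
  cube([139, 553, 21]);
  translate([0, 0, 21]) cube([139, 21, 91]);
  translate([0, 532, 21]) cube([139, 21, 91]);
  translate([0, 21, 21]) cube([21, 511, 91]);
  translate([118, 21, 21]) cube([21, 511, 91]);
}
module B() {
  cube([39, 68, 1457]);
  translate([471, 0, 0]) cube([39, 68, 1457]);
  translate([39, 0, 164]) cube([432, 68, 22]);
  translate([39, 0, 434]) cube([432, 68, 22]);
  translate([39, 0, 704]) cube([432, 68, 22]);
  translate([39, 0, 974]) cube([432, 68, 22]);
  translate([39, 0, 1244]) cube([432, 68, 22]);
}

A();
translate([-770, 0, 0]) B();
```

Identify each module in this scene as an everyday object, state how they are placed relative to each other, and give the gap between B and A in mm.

A is an open box. B is a ladder. The ladder is on the floor beside the open box on its −x side. The gap between the ladder and the open box is 260 mm.

The ladder's nearest face is 260 mm from the open box's −x face.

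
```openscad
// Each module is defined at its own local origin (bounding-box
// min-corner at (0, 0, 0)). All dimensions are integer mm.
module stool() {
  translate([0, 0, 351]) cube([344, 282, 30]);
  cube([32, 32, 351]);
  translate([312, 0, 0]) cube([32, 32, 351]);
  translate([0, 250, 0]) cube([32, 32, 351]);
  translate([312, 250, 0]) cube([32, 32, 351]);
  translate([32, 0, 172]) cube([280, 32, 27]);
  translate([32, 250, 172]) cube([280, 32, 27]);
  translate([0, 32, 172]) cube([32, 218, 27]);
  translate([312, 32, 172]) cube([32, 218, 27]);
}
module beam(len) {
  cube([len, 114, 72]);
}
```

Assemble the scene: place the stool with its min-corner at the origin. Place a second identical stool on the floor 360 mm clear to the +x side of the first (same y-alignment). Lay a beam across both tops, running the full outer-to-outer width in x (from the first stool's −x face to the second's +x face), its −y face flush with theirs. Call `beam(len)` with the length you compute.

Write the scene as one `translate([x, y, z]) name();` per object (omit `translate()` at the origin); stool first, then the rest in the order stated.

stool();
translate([704, 0, 0]) stool();
translate([0, 0, 381]) beam(1048);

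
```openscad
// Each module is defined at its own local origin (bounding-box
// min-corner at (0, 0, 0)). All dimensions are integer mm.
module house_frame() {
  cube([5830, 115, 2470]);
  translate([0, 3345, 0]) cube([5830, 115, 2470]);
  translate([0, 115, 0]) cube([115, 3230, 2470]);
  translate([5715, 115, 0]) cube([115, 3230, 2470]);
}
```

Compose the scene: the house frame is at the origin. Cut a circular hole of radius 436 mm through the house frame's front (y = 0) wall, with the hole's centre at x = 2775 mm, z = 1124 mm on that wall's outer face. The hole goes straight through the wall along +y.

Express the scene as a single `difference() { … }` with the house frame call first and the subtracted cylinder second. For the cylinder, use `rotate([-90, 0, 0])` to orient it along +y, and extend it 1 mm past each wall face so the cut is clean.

difference() {
  house_frame();
  translate([2775, -1, 1124]) rotate([-90, 0, 0]) cylinder(h = 117, r = 436);
}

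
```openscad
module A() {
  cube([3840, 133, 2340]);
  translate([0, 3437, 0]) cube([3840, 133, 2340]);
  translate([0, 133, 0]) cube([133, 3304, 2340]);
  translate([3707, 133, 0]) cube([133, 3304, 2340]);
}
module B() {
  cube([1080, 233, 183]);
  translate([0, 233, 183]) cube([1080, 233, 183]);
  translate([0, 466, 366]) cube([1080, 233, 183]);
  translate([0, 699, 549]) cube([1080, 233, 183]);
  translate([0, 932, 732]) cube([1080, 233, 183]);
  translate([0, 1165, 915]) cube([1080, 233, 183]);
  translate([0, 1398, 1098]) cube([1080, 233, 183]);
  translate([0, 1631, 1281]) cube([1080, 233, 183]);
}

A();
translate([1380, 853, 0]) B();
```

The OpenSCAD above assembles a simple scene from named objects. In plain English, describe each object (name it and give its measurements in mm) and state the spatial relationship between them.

A is a box-shaped house frame (walls only): outside footprint 3840×3570 mm, wall height 2340 mm, wall thickness 133 mm. The two y-facing walls run the full x-width; the two x-facing walls fit between the inner faces of the y-facing walls.

B is a straight staircase of 8 solid steps. Each step is 1080 mm wide (x), 233 mm deep (y, the going) and 183 mm tall (the rise). The first step rests on the floor; each subsequent step sits one going further in +y and one rise higher in +z, directly behind and above the previous step with no overlap.

The staircase sits inside the house frame, centred.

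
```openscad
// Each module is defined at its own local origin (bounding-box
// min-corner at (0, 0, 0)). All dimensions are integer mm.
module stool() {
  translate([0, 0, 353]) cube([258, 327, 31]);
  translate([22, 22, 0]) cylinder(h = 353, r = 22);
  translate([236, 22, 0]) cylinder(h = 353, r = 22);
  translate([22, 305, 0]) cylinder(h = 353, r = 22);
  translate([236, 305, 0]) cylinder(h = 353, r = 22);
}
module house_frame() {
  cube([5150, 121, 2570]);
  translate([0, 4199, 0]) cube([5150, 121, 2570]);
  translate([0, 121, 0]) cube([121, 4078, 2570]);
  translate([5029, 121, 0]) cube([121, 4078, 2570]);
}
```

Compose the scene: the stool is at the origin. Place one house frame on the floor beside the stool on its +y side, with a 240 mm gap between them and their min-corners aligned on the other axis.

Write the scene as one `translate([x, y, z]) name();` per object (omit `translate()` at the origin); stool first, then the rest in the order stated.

stool();
translate([0, 567, 0]) house_frame();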